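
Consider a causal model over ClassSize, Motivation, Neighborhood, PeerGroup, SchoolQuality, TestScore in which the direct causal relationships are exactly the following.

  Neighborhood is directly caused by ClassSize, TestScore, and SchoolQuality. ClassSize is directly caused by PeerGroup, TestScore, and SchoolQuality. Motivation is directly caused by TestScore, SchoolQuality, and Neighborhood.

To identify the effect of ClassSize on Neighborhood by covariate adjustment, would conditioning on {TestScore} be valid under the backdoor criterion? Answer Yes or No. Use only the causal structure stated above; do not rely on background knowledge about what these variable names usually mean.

Backdoor paths from ClassSize to Neighborhood (paths whose first edge points into ClassSize):
  P1: ClassSize <- SchoolQuality -> Neighborhood
  P2: ClassSize <- SchoolQuality -> Motivation <- TestScore -> Neighborhood
  P3: ClassSize <- SchoolQuality -> Motivation <- Neighborhood
  P4: ClassSize <- TestScore -> Neighborhood
  P5: ClassSize <- TestScore -> Motivation <- SchoolQuality -> Neighborhood
  P6: ClassSize <- TestScore -> Motivation <- Neighborhood
Condition 1 (no descendant of ClassSize in the set): holds — descendants of ClassSize are {Motivation, Neighborhood}; none are in {TestScore}.
Condition 2 (every backdoor path blocked by {TestScore}):
  P1: open — no interior node is in the conditioning set.
  P2: blocked at collider Motivation (neither it nor any descendant is in the conditioning set).
  P3: blocked at collider Motivation (neither it nor any descendant is in the conditioning set).
  P4: blocked at fork node TestScore ∈ conditioning set.
  P5: blocked at fork node TestScore ∈ conditioning set.
  P6: blocked at fork node TestScore ∈ conditioning set.
{TestScore} does not satisfy the backdoor criterion.

No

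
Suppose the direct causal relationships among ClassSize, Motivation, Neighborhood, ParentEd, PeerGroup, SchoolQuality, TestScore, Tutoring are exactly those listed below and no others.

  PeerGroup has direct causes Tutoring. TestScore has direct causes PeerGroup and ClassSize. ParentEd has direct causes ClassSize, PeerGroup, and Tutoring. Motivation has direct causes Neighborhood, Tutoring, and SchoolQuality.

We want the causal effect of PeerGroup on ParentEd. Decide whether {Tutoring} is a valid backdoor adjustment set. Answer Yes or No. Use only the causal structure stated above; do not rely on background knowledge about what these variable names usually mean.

Backdoor paths from PeerGroup to ParentEd (paths whose first edge points into PeerGroup):
  P1: PeerGroup <- Tutoring -> ParentEd
Condition 1 (no descendant of PeerGroup in the set): holds — descendants of PeerGroup are {ParentEd, TestScore}; none are in {Tutoring}.
Condition 2 (every backdoor path blocked by {Tutoring}):
  P1: blocked at fork node Tutoring ∈ conditioning set.
{Tutoring} satisfies the backdoor criterion.

Yes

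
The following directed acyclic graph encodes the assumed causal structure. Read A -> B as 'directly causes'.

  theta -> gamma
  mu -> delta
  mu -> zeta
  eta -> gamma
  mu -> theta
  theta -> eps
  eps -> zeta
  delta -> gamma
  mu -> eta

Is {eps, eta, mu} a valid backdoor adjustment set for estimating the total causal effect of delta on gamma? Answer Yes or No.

Yes

Backdoor paths from delta to gamma (paths whose first edge points into delta):
  P1: delta <- mu -> theta -> gamma
  P2: delta <- mu -> eta -> gamma
  P3: delta <- mu -> zeta <- eps <- theta -> gamma
Condition 1 (no descendant of delta in the set): holds — descendants of delta are {gamma}; none are in {eps, eta, mu}.
Condition 2 (every backdoor path blocked by {eps, eta, mu}):
  P1: blocked at fork node mu ∈ conditioning set.
  P2: blocked at fork node mu ∈ conditioning set.
  P3: blocked at fork node mu ∈ conditioning set.
{eps, eta, mu} satisfies the backdoor criterion.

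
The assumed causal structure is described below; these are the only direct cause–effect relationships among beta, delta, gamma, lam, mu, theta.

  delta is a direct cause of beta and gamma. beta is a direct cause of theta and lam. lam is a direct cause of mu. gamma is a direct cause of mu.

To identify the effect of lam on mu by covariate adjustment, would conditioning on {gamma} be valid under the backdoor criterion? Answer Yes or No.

Backdoor paths from lam to mu (paths whose first edge points into lam):
  P1: lam <- beta <- delta -> gamma -> mu
Condition 1 (no descendant of lam in the set): holds — descendants of lam are {mu}; none are in {gamma}.
Condition 2 (every backdoor path blocked by {gamma}):
  P1: blocked at chain node gamma ∈ conditioning set.
{gamma} satisfies the backdoor criterion.

Yes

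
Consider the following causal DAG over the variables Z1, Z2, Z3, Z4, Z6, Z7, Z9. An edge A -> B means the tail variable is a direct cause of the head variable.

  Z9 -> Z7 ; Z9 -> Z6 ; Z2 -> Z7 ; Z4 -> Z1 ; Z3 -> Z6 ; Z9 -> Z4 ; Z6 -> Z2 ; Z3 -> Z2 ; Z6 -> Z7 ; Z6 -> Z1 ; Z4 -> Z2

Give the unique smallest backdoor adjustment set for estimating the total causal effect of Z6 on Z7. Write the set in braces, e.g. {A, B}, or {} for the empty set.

Variables eligible for adjustment (non-descendants of Z6, excluding Z6 and Z7): {Z3, Z4, Z9}.
Backdoor paths from Z6 to Z7:
  P1: Z6 <- Z9 -> Z4 -> Z2 -> Z7
  P2: Z6 <- Z9 -> Z7
  P3: Z6 <- Z3 -> Z2 <- Z4 <- Z9 -> Z7
  P4: Z6 <- Z3 -> Z2 -> Z7
The empty set is not sufficient: P1 (Z6 <- Z9 -> Z4 -> Z2 -> Z7) has no collider blocking it and no conditioned non-collider, so it is open.
Try {Z3, Z9}:
  P1: blocked at fork node Z9 ∈ conditioning set.
  P2: blocked at fork node Z9 ∈ conditioning set.
  P3: blocked at fork node Z3 ∈ conditioning set.
  P4: blocked at fork node Z3 ∈ conditioning set.
{Z3, Z9} contains no descendant of Z6 and blocks every backdoor path.
Every element of {Z3, Z9} is needed (dropping Z3 leaves P4 open; dropping Z9 leaves P1 open), so no proper subset is valid.
Among all size-2 subsets of the eligible variables, only {Z3, Z9} blocks every backdoor path, so it is the unique smallest valid adjustment set.

{Z3, Z9}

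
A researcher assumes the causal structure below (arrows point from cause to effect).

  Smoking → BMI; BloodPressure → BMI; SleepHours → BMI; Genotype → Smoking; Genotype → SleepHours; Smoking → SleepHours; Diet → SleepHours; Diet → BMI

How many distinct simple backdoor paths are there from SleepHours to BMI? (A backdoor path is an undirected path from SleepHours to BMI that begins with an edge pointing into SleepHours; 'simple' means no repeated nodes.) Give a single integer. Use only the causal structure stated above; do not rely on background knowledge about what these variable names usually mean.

A backdoor path from SleepHours to BMI is any simple undirected path whose first edge points into SleepHours (i.e. leaves SleepHours via a parent).
Parents of SleepHours: {Diet, Genotype, Smoking}.
Enumerating:
  P1: SleepHours <- Diet -> BMI
  P2: SleepHours <- Genotype -> Smoking -> BMI
  P3: SleepHours <- Smoking -> BMI
That exhausts the simple backdoor paths. Count: 3.

3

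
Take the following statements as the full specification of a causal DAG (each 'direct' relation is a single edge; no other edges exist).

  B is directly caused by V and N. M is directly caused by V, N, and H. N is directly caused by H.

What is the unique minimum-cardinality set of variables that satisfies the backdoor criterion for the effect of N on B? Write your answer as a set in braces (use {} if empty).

{}

Variables eligible for adjustment (non-descendants of N, excluding N and B): {H, V}.
Backdoor paths from N to B:
  P1: N <- H -> M <- V -> B
Each backdoor path contains an unconditioned collider, so every path is already blocked with the empty conditioning set:
  P1: blocked at collider M (neither it nor any descendant is in the conditioning set).
The empty set is therefore the unique smallest valid set.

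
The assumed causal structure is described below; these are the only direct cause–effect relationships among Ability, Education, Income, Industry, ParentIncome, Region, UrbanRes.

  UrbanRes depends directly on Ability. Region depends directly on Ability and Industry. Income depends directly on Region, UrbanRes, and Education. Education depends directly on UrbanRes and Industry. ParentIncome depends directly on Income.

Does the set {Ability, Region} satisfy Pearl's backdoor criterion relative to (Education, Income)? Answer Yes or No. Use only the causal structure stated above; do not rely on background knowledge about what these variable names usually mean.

Backdoor paths from Education to Income (paths whose first edge points into Education):
  P1: Education <- Industry -> Region <- Ability -> UrbanRes -> Income
  P2: Education <- Industry -> Region -> Income
  P3: Education <- UrbanRes <- Ability -> Region -> Income
  P4: Education <- UrbanRes -> Income
Condition 1 (no descendant of Education in the set): holds — descendants of Education are {Income, ParentIncome}; none are in {Ability, Region}.
Condition 2 (every backdoor path blocked by {Ability, Region}):
  P1: blocked at fork node Ability ∈ conditioning set.
  P2: blocked at chain node Region ∈ conditioning set.
  P3: blocked at fork node Ability ∈ conditioning set.
  P4: open — no interior node is in the conditioning set.
{Ability, Region} does not satisfy the backdoor criterion.

No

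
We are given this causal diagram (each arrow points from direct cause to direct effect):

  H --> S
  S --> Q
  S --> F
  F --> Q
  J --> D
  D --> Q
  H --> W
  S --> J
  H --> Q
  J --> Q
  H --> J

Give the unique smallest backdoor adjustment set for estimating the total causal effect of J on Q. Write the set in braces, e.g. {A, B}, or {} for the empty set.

Variables eligible for adjustment (non-descendants of J, excluding J and Q): {F, H, S, W}.
Backdoor paths from J to Q:
  P1: J <- H -> S -> F -> Q
  P2: J <- H -> S -> Q
  P3: J <- H -> Q
  P4: J <- S <- H -> Q
  P5: J <- S -> F -> Q
  P6: J <- S -> Q
The empty set is not sufficient: P1 (J <- H -> S -> F -> Q) has no collider blocking it and no conditioned non-collider, so it is open.
Try {H, S}:
  P1: blocked at fork node H ∈ conditioning set.
  P2: blocked at fork node H ∈ conditioning set.
  P3: blocked at fork node H ∈ conditioning set.
  P4: blocked at chain node S ∈ conditioning set.
  P5: blocked at fork node S ∈ conditioning set.
  P6: blocked at fork node S ∈ conditioning set.
{H, S} contains no descendant of J and blocks every backdoor path.
Every element of {H, S} is needed (dropping H leaves P3 open; dropping S leaves P5 open), so no proper subset is valid.
Among all size-2 subsets of the eligible variables, only {H, S} blocks every backdoor path, so it is the unique smallest valid adjustment set.

{H, S}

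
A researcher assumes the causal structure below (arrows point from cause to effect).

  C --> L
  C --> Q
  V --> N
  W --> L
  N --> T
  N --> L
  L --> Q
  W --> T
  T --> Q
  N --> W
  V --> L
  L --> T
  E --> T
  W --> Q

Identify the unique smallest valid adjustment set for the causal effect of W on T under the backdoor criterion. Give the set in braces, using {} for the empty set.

{N}

Variables eligible for adjustment (non-descendants of W, excluding W and T): {C, E, N, V}.
Backdoor paths from W to T:
  P1: W <- N <- V -> L <- C -> Q <- T
  P2: W <- N <- V -> L -> T
  P3: W <- N <- V -> L -> Q <- T
  P4: W <- N -> L <- C -> Q <- T
  P5: W <- N -> L -> T
  P6: W <- N -> L -> Q <- T
  P7: W <- N -> T
The empty set is not sufficient: P2 (W <- N <- V -> L -> T) has no collider blocking it and no conditioned non-collider, so it is open.
Try {N}:
  P1: blocked at chain node N ∈ conditioning set.
  P2: blocked at chain node N ∈ conditioning set.
  P3: blocked at chain node N ∈ conditioning set.
  P4: blocked at fork node N ∈ conditioning set.
  P5: blocked at fork node N ∈ conditioning set.
  P6: blocked at fork node N ∈ conditioning set.
  P7: blocked at fork node N ∈ conditioning set.
{N} contains no descendant of W and blocks every backdoor path.
No other singleton works — e.g. {E} leaves P2 open — so {N} is the unique smallest valid adjustment set.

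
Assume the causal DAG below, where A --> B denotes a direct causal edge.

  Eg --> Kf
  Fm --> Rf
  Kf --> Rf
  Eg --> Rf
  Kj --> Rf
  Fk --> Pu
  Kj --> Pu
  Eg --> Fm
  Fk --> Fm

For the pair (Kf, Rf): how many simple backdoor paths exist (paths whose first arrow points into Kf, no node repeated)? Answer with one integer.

3

A backdoor path from Kf to Rf is any simple undirected path whose first edge points into Kf (i.e. leaves Kf via a parent).
Parents of Kf: {Eg}.
Enumerating:
  P1: Kf <- Eg -> Fm <- Fk -> Pu <- Kj -> Rf
  P2: Kf <- Eg -> Fm -> Rf
  P3: Kf <- Eg -> Rf
That exhausts the simple backdoor paths. Count: 3.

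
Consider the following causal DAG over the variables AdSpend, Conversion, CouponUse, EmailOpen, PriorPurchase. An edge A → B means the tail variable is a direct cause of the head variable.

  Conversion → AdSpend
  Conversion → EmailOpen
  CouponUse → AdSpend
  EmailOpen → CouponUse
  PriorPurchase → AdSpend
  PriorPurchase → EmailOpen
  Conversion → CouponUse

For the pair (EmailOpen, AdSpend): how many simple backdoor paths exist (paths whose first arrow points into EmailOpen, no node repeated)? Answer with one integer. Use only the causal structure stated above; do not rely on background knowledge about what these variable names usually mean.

A backdoor path from EmailOpen to AdSpend is any simple undirected path whose first edge points into EmailOpen (i.e. leaves EmailOpen via a parent).
Parents of EmailOpen: {Conversion, PriorPurchase}.
Enumerating:
  P1: EmailOpen <- Conversion -> CouponUse -> AdSpend
  P2: EmailOpen <- Conversion -> AdSpend
  P3: EmailOpen <- PriorPurchase -> AdSpend
That exhausts the simple backdoor paths. Count: 3.

3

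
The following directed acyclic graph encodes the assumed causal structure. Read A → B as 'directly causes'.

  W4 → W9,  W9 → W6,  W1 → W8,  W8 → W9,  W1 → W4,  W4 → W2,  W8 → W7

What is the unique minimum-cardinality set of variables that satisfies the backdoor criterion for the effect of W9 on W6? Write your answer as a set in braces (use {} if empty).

Variables eligible for adjustment (non-descendants of W9, excluding W9 and W6): {W1, W2, W4, W7, W8}.
Backdoor paths from W9 to W6:
  (none)
With no backdoor paths the empty set already satisfies the criterion, and it is trivially minimal.

{}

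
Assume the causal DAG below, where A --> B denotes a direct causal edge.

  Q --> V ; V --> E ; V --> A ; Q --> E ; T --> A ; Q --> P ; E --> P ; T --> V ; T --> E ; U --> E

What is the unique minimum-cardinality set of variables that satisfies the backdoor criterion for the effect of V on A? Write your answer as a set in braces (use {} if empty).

{T}

Variables eligible for adjustment (non-descendants of V, excluding V and A): {Q, T, U}.
Backdoor paths from V to A:
  P1: V <- T -> A
  P2: V <- Q -> E <- T -> A
  P3: V <- Q -> P <- E <- T -> A
The empty set is not sufficient: P1 (V <- T -> A) has no collider blocking it and no conditioned non-collider, so it is open.
Try {T}:
  P1: blocked at fork node T ∈ conditioning set.
  P2: blocked at collider E (neither it nor any descendant is in the conditioning set).
  P3: blocked at collider P (neither it nor any descendant is in the conditioning set).
{T} contains no descendant of V and blocks every backdoor path.
No other singleton works — e.g. {U} leaves P1 open — so {T} is the unique smallest valid adjustment set.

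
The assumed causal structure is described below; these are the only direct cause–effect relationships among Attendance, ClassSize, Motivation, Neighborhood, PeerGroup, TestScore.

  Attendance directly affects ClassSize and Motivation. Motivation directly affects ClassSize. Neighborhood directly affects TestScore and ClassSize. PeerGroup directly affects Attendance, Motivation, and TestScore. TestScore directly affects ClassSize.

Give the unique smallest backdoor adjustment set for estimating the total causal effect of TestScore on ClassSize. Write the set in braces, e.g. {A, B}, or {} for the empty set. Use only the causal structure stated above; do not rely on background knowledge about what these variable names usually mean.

{Neighborhood, PeerGroup}

Variables eligible for adjustment (non-descendants of TestScore, excluding TestScore and ClassSize): {Attendance, Motivation, Neighborhood, PeerGroup}.
Backdoor paths from TestScore to ClassSize:
  P1: TestScore <- Neighborhood -> ClassSize
  P2: TestScore <- PeerGroup -> Attendance -> Motivation -> ClassSize
  P3: TestScore <- PeerGroup -> Attendance -> ClassSize
  P4: TestScore <- PeerGroup -> Motivation <- Attendance -> ClassSize
  P5: TestScore <- PeerGroup -> Motivation -> ClassSize
The empty set is not sufficient: P1 (TestScore <- Neighborhood -> ClassSize) has no collider blocking it and no conditioned non-collider, so it is open.
Try {Neighborhood, PeerGroup}:
  P1: blocked at fork node Neighborhood ∈ conditioning set.
  P2: blocked at fork node PeerGroup ∈ conditioning set.
  P3: blocked at fork node PeerGroup ∈ conditioning set.
  P4: blocked at fork node PeerGroup ∈ conditioning set.
  P5: blocked at fork node PeerGroup ∈ conditioning set.
{Neighborhood, PeerGroup} contains no descendant of TestScore and blocks every backdoor path.
Every element of {Neighborhood, PeerGroup} is needed (dropping Neighborhood leaves P1 open; dropping PeerGroup leaves P2 open), so no proper subset is valid.
Among all size-2 subsets of the eligible variables, only {Neighborhood, PeerGroup} blocks every backdoor path, so it is the unique smallest valid adjustment set.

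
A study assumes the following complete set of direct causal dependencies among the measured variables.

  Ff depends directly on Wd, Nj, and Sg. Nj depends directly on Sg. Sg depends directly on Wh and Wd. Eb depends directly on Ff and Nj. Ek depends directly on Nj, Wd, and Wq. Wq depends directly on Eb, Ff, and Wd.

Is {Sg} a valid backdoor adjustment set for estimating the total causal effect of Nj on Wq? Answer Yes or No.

Backdoor paths from Nj to Wq (paths whose first edge points into Nj):
  P1: Nj <- Sg <- Wd -> Ff -> Eb -> Wq
  P2: Nj <- Sg <- Wd -> Ff -> Wq
  P3: Nj <- Sg <- Wd -> Wq
  P4: Nj <- Sg <- Wd -> Ek <- Wq
  P5: Nj <- Sg -> Ff <- Wd -> Wq
  P6: Nj <- Sg -> Ff <- Wd -> Ek <- Wq
  P7: Nj <- Sg -> Ff -> Eb -> Wq
  P8: Nj <- Sg -> Ff -> Wq
Condition 1 (no descendant of Nj in the set): holds — descendants of Nj are {Eb, Ek, Ff, Wq}; none are in {Sg}.
Condition 2 (every backdoor path blocked by {Sg}):
  P1: blocked at chain node Sg ∈ conditioning set.
  P2: blocked at chain node Sg ∈ conditioning set.
  P3: blocked at chain node Sg ∈ conditioning set.
  P4: blocked at chain node Sg ∈ conditioning set.
  P5: blocked at fork node Sg ∈ conditioning set.
  P6: blocked at fork node Sg ∈ conditioning set.
  P7: blocked at fork node Sg ∈ conditioning set.
  P8: blocked at fork node Sg ∈ conditioning set.
{Sg} satisfies the backdoor criterion.

Yes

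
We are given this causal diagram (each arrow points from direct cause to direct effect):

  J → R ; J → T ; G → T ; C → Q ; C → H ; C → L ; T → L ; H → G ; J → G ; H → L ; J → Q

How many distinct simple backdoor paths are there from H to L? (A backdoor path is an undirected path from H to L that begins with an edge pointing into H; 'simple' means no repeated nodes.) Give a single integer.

3

A backdoor path from H to L is any simple undirected path whose first edge points into H (i.e. leaves H via a parent).
Parents of H: {C}.
Enumerating:
  P1: H <- C -> Q <- J -> G -> T -> L
  P2: H <- C -> Q <- J -> T -> L
  P3: H <- C -> L
That exhausts the simple backdoor paths. Count: 3.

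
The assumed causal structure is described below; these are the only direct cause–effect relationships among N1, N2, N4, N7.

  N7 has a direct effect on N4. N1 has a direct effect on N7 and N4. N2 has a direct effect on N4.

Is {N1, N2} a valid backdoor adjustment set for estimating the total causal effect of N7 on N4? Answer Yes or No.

Yes

Backdoor paths from N7 to N4 (paths whose first edge points into N7):
  P1: N7 <- N1 -> N4
Condition 1 (no descendant of N7 in the set): holds — descendants of N7 are {N4}; none are in {N1, N2}.
Condition 2 (every backdoor path blocked by {N1, N2}):
  P1: blocked at fork node N1 ∈ conditioning set.
{N1, N2} satisfies the backdoor criterion.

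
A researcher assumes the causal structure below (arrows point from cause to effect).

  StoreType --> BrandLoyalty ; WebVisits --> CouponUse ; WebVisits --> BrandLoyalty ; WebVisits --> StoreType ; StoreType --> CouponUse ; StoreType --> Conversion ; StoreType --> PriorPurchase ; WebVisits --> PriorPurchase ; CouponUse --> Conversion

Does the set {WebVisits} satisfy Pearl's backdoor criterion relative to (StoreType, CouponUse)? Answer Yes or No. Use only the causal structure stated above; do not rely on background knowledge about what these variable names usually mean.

Backdoor paths from StoreType to CouponUse (paths whose first edge points into StoreType):
  P1: StoreType <- WebVisits -> CouponUse
Condition 1 (no descendant of StoreType in the set): holds — descendants of StoreType are {BrandLoyalty, Conversion, CouponUse, PriorPurchase}; none are in {WebVisits}.
Condition 2 (every backdoor path blocked by {WebVisits}):
  P1: blocked at fork node WebVisits ∈ conditioning set.
{WebVisits} satisfies the backdoor criterion.

Yes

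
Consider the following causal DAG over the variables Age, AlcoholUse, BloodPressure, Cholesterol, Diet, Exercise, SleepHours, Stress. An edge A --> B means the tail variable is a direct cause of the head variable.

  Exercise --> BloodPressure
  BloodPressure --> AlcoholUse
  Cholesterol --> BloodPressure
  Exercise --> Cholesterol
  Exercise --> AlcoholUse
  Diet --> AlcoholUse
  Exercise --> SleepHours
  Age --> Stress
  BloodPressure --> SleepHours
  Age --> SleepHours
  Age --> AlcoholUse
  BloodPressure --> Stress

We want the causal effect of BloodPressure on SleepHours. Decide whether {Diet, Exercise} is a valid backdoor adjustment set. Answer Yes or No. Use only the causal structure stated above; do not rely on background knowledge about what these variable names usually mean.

Backdoor paths from BloodPressure to SleepHours (paths whose first edge points into BloodPressure):
  P1: BloodPressure <- Exercise -> AlcoholUse <- Age -> SleepHours
  P2: BloodPressure <- Exercise -> SleepHours
  P3: BloodPressure <- Cholesterol <- Exercise -> AlcoholUse <- Age -> SleepHours
  P4: BloodPressure <- Cholesterol <- Exercise -> SleepHours
Condition 1 (no descendant of BloodPressure in the set): holds — descendants of BloodPressure are {AlcoholUse, SleepHours, Stress}; none are in {Diet, Exercise}.
Condition 2 (every backdoor path blocked by {Diet, Exercise}):
  P1: blocked at fork node Exercise ∈ conditioning set.
  P2: blocked at fork node Exercise ∈ conditioning set.
  P3: blocked at fork node Exercise ∈ conditioning set.
  P4: blocked at fork node Exercise ∈ conditioning set.
{Diet, Exercise} satisfies the backdoor criterion.

Yes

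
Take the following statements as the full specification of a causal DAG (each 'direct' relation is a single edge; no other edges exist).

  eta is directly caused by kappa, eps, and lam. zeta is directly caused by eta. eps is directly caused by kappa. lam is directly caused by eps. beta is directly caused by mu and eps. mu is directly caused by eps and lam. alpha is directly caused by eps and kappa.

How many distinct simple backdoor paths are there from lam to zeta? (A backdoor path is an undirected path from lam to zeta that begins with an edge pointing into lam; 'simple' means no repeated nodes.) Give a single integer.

A backdoor path from lam to zeta is any simple undirected path whose first edge points into lam (i.e. leaves lam via a parent).
Parents of lam: {eps}.
Enumerating:
  P1: lam <- eps <- kappa -> eta -> zeta
  P2: lam <- eps -> alpha <- kappa -> eta -> zeta
  P3: lam <- eps -> eta -> zeta
That exhausts the simple backdoor paths. Count: 3.

3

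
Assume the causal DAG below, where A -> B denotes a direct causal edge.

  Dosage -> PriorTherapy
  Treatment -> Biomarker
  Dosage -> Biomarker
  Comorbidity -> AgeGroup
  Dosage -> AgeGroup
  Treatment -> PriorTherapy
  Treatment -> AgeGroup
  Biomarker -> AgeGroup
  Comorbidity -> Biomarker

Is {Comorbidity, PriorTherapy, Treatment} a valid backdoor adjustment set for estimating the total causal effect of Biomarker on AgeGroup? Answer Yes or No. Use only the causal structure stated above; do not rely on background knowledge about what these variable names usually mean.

No

Backdoor paths from Biomarker to AgeGroup (paths whose first edge points into Biomarker):
  P1: Biomarker <- Dosage -> PriorTherapy <- Treatment -> AgeGroup
  P2: Biomarker <- Dosage -> AgeGroup
  P3: Biomarker <- Comorbidity -> AgeGroup
  P4: Biomarker <- Treatment -> PriorTherapy <- Dosage -> AgeGroup
  P5: Biomarker <- Treatment -> AgeGroup
Condition 1 (no descendant of Biomarker in the set): holds — descendants of Biomarker are {AgeGroup}; none are in {Comorbidity, PriorTherapy, Treatment}.
Condition 2 (every backdoor path blocked by {Comorbidity, PriorTherapy, Treatment}):
  P1: blocked at fork node Treatment ∈ conditioning set.
  P2: open — no interior node is in the conditioning set.
  P3: blocked at fork node Comorbidity ∈ conditioning set.
  P4: blocked at fork node Treatment ∈ conditioning set.
  P5: blocked at fork node Treatment ∈ conditioning set.
{Comorbidity, PriorTherapy, Treatment} does not satisfy the backdoor criterion.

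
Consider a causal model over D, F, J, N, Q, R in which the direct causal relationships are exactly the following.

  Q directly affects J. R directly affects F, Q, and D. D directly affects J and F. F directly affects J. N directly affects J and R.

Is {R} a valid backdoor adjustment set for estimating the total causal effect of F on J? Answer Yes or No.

No

Backdoor paths from F to J (paths whose first edge points into F):
  P1: F <- R <- N -> J
  P2: F <- R -> Q -> J
  P3: F <- R -> D -> J
  P4: F <- D <- R <- N -> J
  P5: F <- D <- R -> Q -> J
  P6: F <- D -> J
Condition 1 (no descendant of F in the set): holds — descendants of F are {J}; none are in {R}.
Condition 2 (every backdoor path blocked by {R}):
  P1: blocked at chain node R ∈ conditioning set.
  P2: blocked at fork node R ∈ conditioning set.
  P3: blocked at fork node R ∈ conditioning set.
  P4: blocked at chain node R ∈ conditioning set.
  P5: blocked at fork node R ∈ conditioning set.
  P6: open — no interior node is in the conditioning set.
{R} does not satisfy the backdoor criterion.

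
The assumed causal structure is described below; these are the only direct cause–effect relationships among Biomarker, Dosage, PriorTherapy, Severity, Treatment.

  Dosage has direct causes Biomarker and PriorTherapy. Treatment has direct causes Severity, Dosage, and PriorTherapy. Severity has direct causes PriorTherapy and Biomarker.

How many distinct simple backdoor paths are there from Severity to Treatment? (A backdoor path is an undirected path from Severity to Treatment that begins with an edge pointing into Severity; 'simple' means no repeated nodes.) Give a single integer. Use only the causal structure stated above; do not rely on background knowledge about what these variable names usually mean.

4

A backdoor path from Severity to Treatment is any simple undirected path whose first edge points into Severity (i.e. leaves Severity via a parent).
Parents of Severity: {Biomarker, PriorTherapy}.
Enumerating:
  P1: Severity <- Biomarker -> Dosage <- PriorTherapy -> Treatment
  P2: Severity <- Biomarker -> Dosage -> Treatment
  P3: Severity <- PriorTherapy -> Dosage -> Treatment
  P4: Severity <- PriorTherapy -> Treatment
That exhausts the simple backdoor paths. Count: 4.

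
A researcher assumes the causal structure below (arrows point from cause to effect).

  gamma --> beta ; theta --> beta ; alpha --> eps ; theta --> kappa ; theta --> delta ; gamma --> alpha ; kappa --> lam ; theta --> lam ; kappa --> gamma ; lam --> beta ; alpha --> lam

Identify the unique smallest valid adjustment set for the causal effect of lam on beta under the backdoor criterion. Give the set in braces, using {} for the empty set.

{gamma, theta}

Variables eligible for adjustment (non-descendants of lam, excluding lam and beta): {alpha, delta, eps, gamma, kappa, theta}.
Backdoor paths from lam to beta:
  P1: lam <- theta -> kappa -> gamma -> beta
  P2: lam <- theta -> beta
  P3: lam <- kappa <- theta -> beta
  P4: lam <- kappa -> gamma -> beta
  P5: lam <- alpha <- gamma <- kappa <- theta -> beta
  P6: lam <- alpha <- gamma -> beta
The empty set is not sufficient: P1 (lam <- theta -> kappa -> gamma -> beta) has no collider blocking it and no conditioned non-collider, so it is open.
Try {gamma, theta}:
  P1: blocked at fork node theta ∈ conditioning set.
  P2: blocked at fork node theta ∈ conditioning set.
  P3: blocked at fork node theta ∈ conditioning set.
  P4: blocked at chain node gamma ∈ conditioning set.
  P5: blocked at chain node gamma ∈ conditioning set.
  P6: blocked at fork node gamma ∈ conditioning set.
{gamma, theta} contains no descendant of lam and blocks every backdoor path.
Every element of {gamma, theta} is needed (dropping gamma leaves P4 open; dropping theta leaves P2 open), so no proper subset is valid.
Among all size-2 subsets of the eligible variables, only {gamma, theta} blocks every backdoor path, so it is the unique smallest valid adjustment set.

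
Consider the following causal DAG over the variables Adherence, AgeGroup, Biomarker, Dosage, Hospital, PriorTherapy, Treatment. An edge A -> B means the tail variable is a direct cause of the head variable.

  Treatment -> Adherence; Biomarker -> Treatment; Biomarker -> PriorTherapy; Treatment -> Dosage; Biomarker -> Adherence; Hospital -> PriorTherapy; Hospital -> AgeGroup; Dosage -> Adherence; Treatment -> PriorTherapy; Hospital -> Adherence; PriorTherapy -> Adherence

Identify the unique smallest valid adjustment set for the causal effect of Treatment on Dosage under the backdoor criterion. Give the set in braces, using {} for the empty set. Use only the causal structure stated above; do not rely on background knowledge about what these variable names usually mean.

Variables eligible for adjustment (non-descendants of Treatment, excluding Treatment and Dosage): {AgeGroup, Biomarker, Hospital}.
Backdoor paths from Treatment to Dosage:
  P1: Treatment <- Biomarker -> PriorTherapy <- Hospital -> Adherence <- Dosage
  P2: Treatment <- Biomarker -> PriorTherapy -> Adherence <- Dosage
  P3: Treatment <- Biomarker -> Adherence <- Dosage
Each backdoor path contains an unconditioned collider, so every path is already blocked with the empty conditioning set:
  P1: blocked at collider PriorTherapy (neither it nor any descendant is in the conditioning set).
  P2: blocked at collider Adherence (neither it nor any descendant is in the conditioning set).
  P3: blocked at collider Adherence (neither it nor any descendant is in the conditioning set).
The empty set is therefore the unique smallest valid set.

{}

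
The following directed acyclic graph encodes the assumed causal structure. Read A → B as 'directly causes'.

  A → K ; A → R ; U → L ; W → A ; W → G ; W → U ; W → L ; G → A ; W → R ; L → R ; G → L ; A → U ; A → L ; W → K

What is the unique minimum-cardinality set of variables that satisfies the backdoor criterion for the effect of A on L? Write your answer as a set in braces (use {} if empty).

{G, W}

Variables eligible for adjustment (non-descendants of A, excluding A and L): {G, W}.
Backdoor paths from A to L:
  P1: A <- W -> G -> L
  P2: A <- W -> U -> L
  P3: A <- W -> L
  P4: A <- W -> R <- L
  P5: A <- G <- W -> U -> L
  P6: A <- G <- W -> L
  P7: A <- G <- W -> R <- L
  P8: A <- G -> L
The empty set is not sufficient: P1 (A <- W -> G -> L) has no collider blocking it and no conditioned non-collider, so it is open.
Try {G, W}:
  P1: blocked at fork node W ∈ conditioning set.
  P2: blocked at fork node W ∈ conditioning set.
  P3: blocked at fork node W ∈ conditioning set.
  P4: blocked at fork node W ∈ conditioning set.
  P5: blocked at chain node G ∈ conditioning set.
  P6: blocked at chain node G ∈ conditioning set.
  P7: blocked at chain node G ∈ conditioning set.
  P8: blocked at fork node G ∈ conditioning set.
{G, W} contains no descendant of A and blocks every backdoor path.
Every element of {G, W} is needed (dropping G leaves P8 open; dropping W leaves P2 open), so no proper subset is valid.
Among all size-2 subsets of the eligible variables, only {G, W} blocks every backdoor path, so it is the unique smallest valid adjustment set.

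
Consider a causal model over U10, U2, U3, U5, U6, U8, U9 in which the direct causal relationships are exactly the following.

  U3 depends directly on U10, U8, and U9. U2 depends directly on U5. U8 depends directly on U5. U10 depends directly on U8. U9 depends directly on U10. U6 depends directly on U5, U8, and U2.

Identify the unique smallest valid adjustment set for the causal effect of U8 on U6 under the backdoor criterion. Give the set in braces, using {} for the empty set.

Variables eligible for adjustment (non-descendants of U8, excluding U8 and U6): {U2, U5}.
Backdoor paths from U8 to U6:
  P1: U8 <- U5 -> U2 -> U6
  P2: U8 <- U5 -> U6
The empty set is not sufficient: P1 (U8 <- U5 -> U2 -> U6) has no collider blocking it and no conditioned non-collider, so it is open.
Try {U5}:
  P1: blocked at fork node U5 ∈ conditioning set.
  P2: blocked at fork node U5 ∈ conditioning set.
{U5} contains no descendant of U8 and blocks every backdoor path.
No other singleton works — e.g. {U2} leaves P2 open — so {U5} is the unique smallest valid adjustment set.

{U5}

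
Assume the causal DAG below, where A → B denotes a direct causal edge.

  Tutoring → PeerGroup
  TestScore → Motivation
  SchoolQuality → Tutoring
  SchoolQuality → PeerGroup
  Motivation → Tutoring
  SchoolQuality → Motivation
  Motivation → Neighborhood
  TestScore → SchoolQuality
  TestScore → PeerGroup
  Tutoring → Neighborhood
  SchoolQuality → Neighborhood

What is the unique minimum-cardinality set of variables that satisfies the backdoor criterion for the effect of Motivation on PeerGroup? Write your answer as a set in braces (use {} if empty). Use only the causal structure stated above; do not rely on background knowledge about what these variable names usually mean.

{SchoolQuality, TestScore}

Variables eligible for adjustment (non-descendants of Motivation, excluding Motivation and PeerGroup): {SchoolQuality, TestScore}.
Backdoor paths from Motivation to PeerGroup:
  P1: Motivation <- TestScore -> SchoolQuality -> Tutoring -> PeerGroup
  P2: Motivation <- TestScore -> SchoolQuality -> Neighborhood <- Tutoring -> PeerGroup
  P3: Motivation <- TestScore -> SchoolQuality -> PeerGroup
  P4: Motivation <- TestScore -> PeerGroup
  P5: Motivation <- SchoolQuality <- TestScore -> PeerGroup
  P6: Motivation <- SchoolQuality -> Tutoring -> PeerGroup
  P7: Motivation <- SchoolQuality -> Neighborhood <- Tutoring -> PeerGroup
  P8: Motivation <- SchoolQuality -> PeerGroup
The empty set is not sufficient: P1 (Motivation <- TestScore -> SchoolQuality -> Tutoring -> PeerGroup) has no collider blocking it and no conditioned non-collider, so it is open.
Try {SchoolQuality, TestScore}:
  P1: blocked at fork node TestScore ∈ conditioning set.
  P2: blocked at fork node TestScore ∈ conditioning set.
  P3: blocked at fork node TestScore ∈ conditioning set.
  P4: blocked at fork node TestScore ∈ conditioning set.
  P5: blocked at chain node SchoolQuality ∈ conditioning set.
  P6: blocked at fork node SchoolQuality ∈ conditioning set.
  P7: blocked at fork node SchoolQuality ∈ conditioning set.
  P8: blocked at fork node SchoolQuality ∈ conditioning set.
{SchoolQuality, TestScore} contains no descendant of Motivation and blocks every backdoor path.
Every element of {SchoolQuality, TestScore} is needed (dropping SchoolQuality leaves P6 open; dropping TestScore leaves P4 open), so no proper subset is valid.
Among all size-2 subsets of the eligible variables, only {SchoolQuality, TestScore} blocks every backdoor path, so it is the unique smallest valid adjustment set.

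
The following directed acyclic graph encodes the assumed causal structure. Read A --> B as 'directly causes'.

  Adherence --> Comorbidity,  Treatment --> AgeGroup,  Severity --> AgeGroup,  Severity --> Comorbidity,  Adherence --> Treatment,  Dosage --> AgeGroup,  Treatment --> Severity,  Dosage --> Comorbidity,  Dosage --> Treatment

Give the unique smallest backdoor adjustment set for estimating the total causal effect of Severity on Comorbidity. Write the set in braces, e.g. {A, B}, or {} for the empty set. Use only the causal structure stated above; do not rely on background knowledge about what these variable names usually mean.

Variables eligible for adjustment (non-descendants of Severity, excluding Severity and Comorbidity): {Adherence, Dosage, Treatment}.
Backdoor paths from Severity to Comorbidity:
  P1: Severity <- Treatment <- Dosage -> Comorbidity
  P2: Severity <- Treatment <- Adherence -> Comorbidity
  P3: Severity <- Treatment -> AgeGroup <- Dosage -> Comorbidity
The empty set is not sufficient: P1 (Severity <- Treatment <- Dosage -> Comorbidity) has no collider blocking it and no conditioned non-collider, so it is open.
Try {Treatment}:
  P1: blocked at chain node Treatment ∈ conditioning set.
  P2: blocked at chain node Treatment ∈ conditioning set.
  P3: blocked at fork node Treatment ∈ conditioning set.
{Treatment} contains no descendant of Severity and blocks every backdoor path.
No other singleton works — e.g. {Dosage} leaves P2 open — so {Treatment} is the unique smallest valid adjustment set.

{Treatment}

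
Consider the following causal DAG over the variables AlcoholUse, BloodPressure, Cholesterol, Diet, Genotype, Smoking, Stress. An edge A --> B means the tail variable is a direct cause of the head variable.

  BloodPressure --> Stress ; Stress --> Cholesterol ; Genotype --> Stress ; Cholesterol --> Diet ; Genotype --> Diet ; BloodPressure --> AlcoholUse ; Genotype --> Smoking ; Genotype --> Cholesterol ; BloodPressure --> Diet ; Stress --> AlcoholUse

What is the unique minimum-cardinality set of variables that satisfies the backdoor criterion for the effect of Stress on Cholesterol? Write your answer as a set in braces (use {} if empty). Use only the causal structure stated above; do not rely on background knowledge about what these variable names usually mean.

Variables eligible for adjustment (non-descendants of Stress, excluding Stress and Cholesterol): {BloodPressure, Genotype, Smoking}.
Backdoor paths from Stress to Cholesterol:
  P1: Stress <- Genotype -> Cholesterol
  P2: Stress <- Genotype -> Diet <- Cholesterol
  P3: Stress <- BloodPressure -> Diet <- Genotype -> Cholesterol
  P4: Stress <- BloodPressure -> Diet <- Cholesterol
The empty set is not sufficient: P1 (Stress <- Genotype -> Cholesterol) has no collider blocking it and no conditioned non-collider, so it is open.
Try {Genotype}:
  P1: blocked at fork node Genotype ∈ conditioning set.
  P2: blocked at fork node Genotype ∈ conditioning set.
  P3: blocked at collider Diet (neither it nor any descendant is in the conditioning set).
  P4: blocked at collider Diet (neither it nor any descendant is in the conditioning set).
{Genotype} contains no descendant of Stress and blocks every backdoor path.
No other singleton works — e.g. {Smoking} leaves P1 open — so {Genotype} is the unique smallest valid adjustment set.

{Genotype}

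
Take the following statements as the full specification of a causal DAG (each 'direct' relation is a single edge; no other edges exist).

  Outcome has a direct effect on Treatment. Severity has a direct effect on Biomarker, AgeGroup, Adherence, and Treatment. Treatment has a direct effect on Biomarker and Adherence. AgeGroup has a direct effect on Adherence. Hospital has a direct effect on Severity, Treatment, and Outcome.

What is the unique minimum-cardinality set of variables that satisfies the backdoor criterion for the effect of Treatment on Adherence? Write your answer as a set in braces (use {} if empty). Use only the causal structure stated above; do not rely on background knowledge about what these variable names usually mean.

Variables eligible for adjustment (non-descendants of Treatment, excluding Treatment and Adherence): {AgeGroup, Hospital, Outcome, Severity}.
Backdoor paths from Treatment to Adherence:
  P1: Treatment <- Hospital -> Severity -> AgeGroup -> Adherence
  P2: Treatment <- Hospital -> Severity -> Adherence
  P3: Treatment <- Severity -> AgeGroup -> Adherence
  P4: Treatment <- Severity -> Adherence
  P5: Treatment <- Outcome <- Hospital -> Severity -> AgeGroup -> Adherence
  P6: Treatment <- Outcome <- Hospital -> Severity -> Adherence
The empty set is not sufficient: P1 (Treatment <- Hospital -> Severity -> AgeGroup -> Adherence) has no collider blocking it and no conditioned non-collider, so it is open.
Try {Severity}:
  P1: blocked at chain node Severity ∈ conditioning set.
  P2: blocked at chain node Severity ∈ conditioning set.
  P3: blocked at fork node Severity ∈ conditioning set.
  P4: blocked at fork node Severity ∈ conditioning set.
  P5: blocked at chain node Severity ∈ conditioning set.
  P6: blocked at chain node Severity ∈ conditioning set.
{Severity} contains no descendant of Treatment and blocks every backdoor path.
No other singleton works — e.g. {Hospital} leaves P3 open — so {Severity} is the unique smallest valid adjustment set.

{Severity}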